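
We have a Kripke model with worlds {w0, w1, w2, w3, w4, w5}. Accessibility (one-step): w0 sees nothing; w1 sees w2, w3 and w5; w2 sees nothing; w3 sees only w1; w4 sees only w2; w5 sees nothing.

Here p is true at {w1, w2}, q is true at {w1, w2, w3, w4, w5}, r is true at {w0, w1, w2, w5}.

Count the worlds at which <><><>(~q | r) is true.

2

w0: no successors, so <><><>(~q | r) fails. ✗
w1: successors {w2, w3, w5}; <><>(~q | r) there: w2:F, w3:T, w5:F. ✓
w2: no successors, so <><><>(~q | r) fails. ✗
w3: successors {w1}; <><>(~q | r) there: w1:T. ✓
w4: successors {w2}; <><>(~q | r) there: w2:F. ✗
w5: no successors, so <><><>(~q | r) fails. ✗
Satisfying worlds: {w1, w3}.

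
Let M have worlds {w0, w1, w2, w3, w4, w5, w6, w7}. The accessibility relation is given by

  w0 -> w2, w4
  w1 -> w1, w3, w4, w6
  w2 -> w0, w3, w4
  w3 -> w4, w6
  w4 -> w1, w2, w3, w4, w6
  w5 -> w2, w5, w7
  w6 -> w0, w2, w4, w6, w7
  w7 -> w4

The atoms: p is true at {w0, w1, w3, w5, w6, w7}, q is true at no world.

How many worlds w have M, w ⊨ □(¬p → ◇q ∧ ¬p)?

w0: successors {w2, w4}; ¬p → ◇q ∧ ¬p there: w2:F, w4:F. ✗
w1: successors {w1, w3, w4, w6}; ¬p → ◇q ∧ ¬p there: w1:T, w3:T, w4:F, w6:T. ✗
w2: successors {w0, w3, w4}; ¬p → ◇q ∧ ¬p there: w0:T, w3:T, w4:F. ✗
w3: successors {w4, w6}; ¬p → ◇q ∧ ¬p there: w4:F, w6:T. ✗
w4: successors {w1, w2, w3, w4, w6}; ¬p → ◇q ∧ ¬p there: w1:T, w2:F, w3:T, w4:F, w6:T. ✗
w5: successors {w2, w5, w7}; ¬p → ◇q ∧ ¬p there: w2:F, w5:T, w7:T. ✗
w6: successors {w0, w2, w4, w6, w7}; ¬p → ◇q ∧ ¬p there: w0:T, w2:F, w4:F, w6:T, w7:T. ✗
w7: successors {w4}; ¬p → ◇q ∧ ¬p there: w4:F. ✗
Satisfying worlds: ∅.

0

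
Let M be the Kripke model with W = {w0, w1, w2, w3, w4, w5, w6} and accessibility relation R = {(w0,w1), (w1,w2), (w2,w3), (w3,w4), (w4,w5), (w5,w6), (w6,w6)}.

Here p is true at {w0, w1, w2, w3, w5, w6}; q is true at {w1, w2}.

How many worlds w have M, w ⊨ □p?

6

w0: successors {w1}; p there: w1:T. ✓
w1: successors {w2}; p there: w2:T. ✓
w2: successors {w3}; p there: w3:T. ✓
w3: successors {w4}; p there: w4:F. ✗
w4: successors {w5}; p there: w5:T. ✓
w5: successors {w6}; p there: w6:T. ✓
w6: successors {w6}; p there: w6:T. ✓
Satisfying worlds: {w0, w1, w2, w4, w5, w6}.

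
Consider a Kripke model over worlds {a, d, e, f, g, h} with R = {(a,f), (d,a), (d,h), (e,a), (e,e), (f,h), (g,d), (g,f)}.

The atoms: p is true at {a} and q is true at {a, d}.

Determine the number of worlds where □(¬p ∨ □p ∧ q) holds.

4

a: successors {f}; ¬p ∨ □p ∧ q there: f:T. ✓
d: successors {a, h}; ¬p ∨ □p ∧ q there: a:F, h:T. ✗
e: successors {a, e}; ¬p ∨ □p ∧ q there: a:F, e:T. ✗
f: successors {h}; ¬p ∨ □p ∧ q there: h:T. ✓
g: successors {d, f}; ¬p ∨ □p ∧ q there: d:T, f:T. ✓
h: no successors, so □(¬p ∨ □p ∧ q) holds vacuously. ✓
Satisfying worlds: {a, f, g, h}.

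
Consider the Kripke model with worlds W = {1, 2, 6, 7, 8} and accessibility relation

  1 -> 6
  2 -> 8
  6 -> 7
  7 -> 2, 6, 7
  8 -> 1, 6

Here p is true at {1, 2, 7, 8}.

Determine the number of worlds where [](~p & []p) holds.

1: successors {6}; ~p & []p there: 6:T. ✓
2: successors {8}; ~p & []p there: 8:F. ✗
6: successors {7}; ~p & []p there: 7:F. ✗
7: successors {2, 6, 7}; ~p & []p there: 2:F, 6:T, 7:F. ✗
8: successors {1, 6}; ~p & []p there: 1:F, 6:T. ✗
Satisfying worlds: {1}.

1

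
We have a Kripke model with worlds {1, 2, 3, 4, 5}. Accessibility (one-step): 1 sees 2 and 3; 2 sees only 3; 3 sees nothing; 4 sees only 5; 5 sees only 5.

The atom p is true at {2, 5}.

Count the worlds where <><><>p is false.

3

1: successors {2, 3}; <><>p there: 2:F, 3:F. ✗
2: successors {3}; <><>p there: 3:F. ✗
3: no successors, so <><><>p fails. ✗
4: successors {5}; <><>p there: 5:T. ✓
5: successors {5}; <><>p there: 5:T. ✓
Satisfying worlds: {4, 5}.
So <><><>p fails at the other 3 worlds.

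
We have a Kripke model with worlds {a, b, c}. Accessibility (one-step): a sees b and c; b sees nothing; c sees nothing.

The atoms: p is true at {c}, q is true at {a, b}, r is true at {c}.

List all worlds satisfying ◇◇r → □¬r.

{a, b, c}

a: ◇◇r is F, □¬r is F. ✓
b: ◇◇r is F, □¬r is T. ✓
c: ◇◇r is F, □¬r is T. ✓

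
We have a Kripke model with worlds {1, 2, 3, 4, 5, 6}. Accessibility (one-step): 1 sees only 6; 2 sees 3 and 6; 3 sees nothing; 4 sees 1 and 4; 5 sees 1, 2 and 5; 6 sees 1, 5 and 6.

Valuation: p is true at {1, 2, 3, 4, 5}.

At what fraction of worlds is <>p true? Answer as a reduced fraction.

1: successors {6}; p there: 6:F. ✗
2: successors {3, 6}; p there: 3:T, 6:F. ✓
3: no successors, so <>p fails. ✗
4: successors {1, 4}; p there: 1:T, 4:T. ✓
5: successors {1, 2, 5}; p there: 1:T, 2:T, 5:T. ✓
6: successors {1, 5, 6}; p there: 1:T, 5:T, 6:F. ✓
That's 4 of 6 worlds, so 4/6 = 2/3.

2/3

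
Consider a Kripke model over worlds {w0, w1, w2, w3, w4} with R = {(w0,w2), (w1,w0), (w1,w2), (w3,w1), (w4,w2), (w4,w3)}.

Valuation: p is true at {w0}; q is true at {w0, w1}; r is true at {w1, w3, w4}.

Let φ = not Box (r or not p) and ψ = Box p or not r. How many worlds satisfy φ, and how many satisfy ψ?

1 and 2

For not Box (r or not p):
w0: Box (r or not p) is T. ✗
w1: Box (r or not p) is F. ✓
w2: Box (r or not p) is T. ✗
w3: Box (r or not p) is T. ✗
w4: Box (r or not p) is T. ✗
— 1 world.
For Box p or not r:
w0: Box p is F, not r is T. ✓
w1: Box p is F, not r is F. ✗
w2: Box p is T, not r is T. ✓
w3: Box p is F, not r is F. ✗
w4: Box p is F, not r is F. ✗
— 2 worlds.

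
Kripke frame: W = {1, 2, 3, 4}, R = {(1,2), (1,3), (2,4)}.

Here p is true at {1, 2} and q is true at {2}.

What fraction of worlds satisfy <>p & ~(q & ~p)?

1/4

1: <>p is T, ~(q & ~p) is T. ✓
2: <>p is F, ~(q & ~p) is T. ✗
3: <>p is F, ~(q & ~p) is T. ✗
4: <>p is F, ~(q & ~p) is T. ✗
That's 1 of 4 worlds, so 1/4.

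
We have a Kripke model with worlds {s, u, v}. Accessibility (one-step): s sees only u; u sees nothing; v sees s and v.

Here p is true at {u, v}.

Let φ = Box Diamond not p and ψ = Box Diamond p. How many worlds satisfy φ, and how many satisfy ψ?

For Box Diamond not p:
s: successors {u}; Diamond not p there: u:F. ✗
u: no successors, so Box Diamond not p holds vacuously. ✓
v: successors {s, v}; Diamond not p there: s:F, v:T. ✗
— 1 world.
For Box Diamond p:
s: successors {u}; Diamond p there: u:F. ✗
u: no successors, so Box Diamond p holds vacuously. ✓
v: successors {s, v}; Diamond p there: s:T, v:T. ✓
— 2 worlds.

1 and 2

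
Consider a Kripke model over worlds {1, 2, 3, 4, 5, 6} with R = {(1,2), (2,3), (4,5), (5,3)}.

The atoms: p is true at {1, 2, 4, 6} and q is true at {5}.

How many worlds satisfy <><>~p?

1: successors {2}; <>~p there: 2:T. ✓
2: successors {3}; <>~p there: 3:F. ✗
3: no successors, so <><>~p fails. ✗
4: successors {5}; <>~p there: 5:T. ✓
5: successors {3}; <>~p there: 3:F. ✗
6: no successors, so <><>~p fails. ✗
Satisfying worlds: {1, 4}.

2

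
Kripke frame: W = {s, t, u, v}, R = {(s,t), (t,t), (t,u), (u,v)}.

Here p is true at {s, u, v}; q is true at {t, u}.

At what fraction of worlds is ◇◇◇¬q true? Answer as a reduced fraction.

s: successors {t}; ◇◇¬q there: t:T. ✓
t: successors {t, u}; ◇◇¬q there: t:T, u:F. ✓
u: successors {v}; ◇◇¬q there: v:F. ✗
v: no successors, so ◇◇◇¬q fails. ✗
That's 2 of 4 worlds, so 2/4 = 1/2.

1/2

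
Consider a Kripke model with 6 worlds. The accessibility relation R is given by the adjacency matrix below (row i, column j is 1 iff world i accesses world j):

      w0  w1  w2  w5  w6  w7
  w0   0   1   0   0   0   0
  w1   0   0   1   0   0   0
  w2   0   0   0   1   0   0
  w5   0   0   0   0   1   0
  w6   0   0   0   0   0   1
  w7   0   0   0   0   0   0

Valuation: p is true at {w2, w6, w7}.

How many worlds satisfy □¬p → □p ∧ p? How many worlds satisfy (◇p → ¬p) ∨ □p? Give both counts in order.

4 and 6

For □¬p → □p ∧ p:
w0: □¬p is T, □p ∧ p is F. ✗
w1: □¬p is F, □p ∧ p is F. ✓
w2: □¬p is T, □p ∧ p is F. ✗
w5: □¬p is F, □p ∧ p is F. ✓
w6: □¬p is F, □p ∧ p is T. ✓
w7: □¬p is T, □p ∧ p is T. ✓
— 4 worlds.
For (◇p → ¬p) ∨ □p:
w0: ◇p → ¬p is T, □p is F. ✓
w1: ◇p → ¬p is T, □p is T. ✓
w2: ◇p → ¬p is T, □p is F. ✓
w5: ◇p → ¬p is T, □p is T. ✓
w6: ◇p → ¬p is F, □p is T. ✓
w7: ◇p → ¬p is T, □p is T. ✓
— 6 worlds.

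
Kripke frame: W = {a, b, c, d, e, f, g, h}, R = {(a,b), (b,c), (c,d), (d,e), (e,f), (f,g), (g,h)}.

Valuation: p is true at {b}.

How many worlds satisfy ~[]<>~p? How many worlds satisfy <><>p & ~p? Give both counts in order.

For ~[]<>~p:
a: []<>~p is T. ✗
b: []<>~p is T. ✗
c: []<>~p is T. ✗
d: []<>~p is T. ✗
e: []<>~p is T. ✗
f: []<>~p is T. ✗
g: []<>~p is F. ✓
h: []<>~p is T. ✗
— 1 world.
For <><>p & ~p:
a: <><>p is F, ~p is T. ✗
b: <><>p is F, ~p is F. ✗
c: <><>p is F, ~p is T. ✗
d: <><>p is F, ~p is T. ✗
e: <><>p is F, ~p is T. ✗
f: <><>p is F, ~p is T. ✗
g: <><>p is F, ~p is T. ✗
h: <><>p is F, ~p is T. ✗
— 0 worlds.

1 and 0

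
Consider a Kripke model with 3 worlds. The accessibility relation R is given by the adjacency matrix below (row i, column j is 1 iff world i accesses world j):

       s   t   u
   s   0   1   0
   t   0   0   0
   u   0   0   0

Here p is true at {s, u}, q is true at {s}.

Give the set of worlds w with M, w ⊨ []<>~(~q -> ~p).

s: successors {t}; <>~(~q -> ~p) there: t:F. ✗
t: no successors, so []<>~(~q -> ~p) holds vacuously. ✓
u: no successors, so []<>~(~q -> ~p) holds vacuously. ✓

{t, u}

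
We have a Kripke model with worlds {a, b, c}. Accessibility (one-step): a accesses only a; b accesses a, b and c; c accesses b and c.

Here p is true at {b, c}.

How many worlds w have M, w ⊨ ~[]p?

2

a: []p is F. ✓
b: []p is F. ✓
c: []p is T. ✗
Satisfying worlds: {a, b}.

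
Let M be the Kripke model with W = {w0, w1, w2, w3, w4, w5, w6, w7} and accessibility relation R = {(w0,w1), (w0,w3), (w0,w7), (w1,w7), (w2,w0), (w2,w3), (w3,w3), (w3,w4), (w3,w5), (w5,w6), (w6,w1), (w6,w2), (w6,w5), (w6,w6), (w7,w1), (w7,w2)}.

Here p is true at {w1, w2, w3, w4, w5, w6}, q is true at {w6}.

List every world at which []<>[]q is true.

{w4, w5}

w0: successors {w1, w3, w7}; <>[]q there: w1:F, w3:T, w7:F. ✗
w1: successors {w7}; <>[]q there: w7:F. ✗
w2: successors {w0, w3}; <>[]q there: w0:F, w3:T. ✗
w3: successors {w3, w4, w5}; <>[]q there: w3:T, w4:F, w5:F. ✗
w4: no successors, so []<>[]q holds vacuously. ✓
w5: successors {w6}; <>[]q there: w6:T. ✓
w6: successors {w1, w2, w5, w6}; <>[]q there: w1:F, w2:F, w5:F, w6:T. ✗
w7: successors {w1, w2}; <>[]q there: w1:F, w2:F. ✗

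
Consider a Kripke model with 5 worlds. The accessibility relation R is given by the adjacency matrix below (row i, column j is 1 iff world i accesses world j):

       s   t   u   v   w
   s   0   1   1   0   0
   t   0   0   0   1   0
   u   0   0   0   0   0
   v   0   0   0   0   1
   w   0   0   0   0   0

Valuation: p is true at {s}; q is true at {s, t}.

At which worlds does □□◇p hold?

{u, v, w}

s: successors {t, u}; □◇p there: t:F, u:T. ✗
t: successors {v}; □◇p there: v:F. ✗
u: no successors, so □□◇p holds vacuously. ✓
v: successors {w}; □◇p there: w:T. ✓
w: no successors, so □□◇p holds vacuously. ✓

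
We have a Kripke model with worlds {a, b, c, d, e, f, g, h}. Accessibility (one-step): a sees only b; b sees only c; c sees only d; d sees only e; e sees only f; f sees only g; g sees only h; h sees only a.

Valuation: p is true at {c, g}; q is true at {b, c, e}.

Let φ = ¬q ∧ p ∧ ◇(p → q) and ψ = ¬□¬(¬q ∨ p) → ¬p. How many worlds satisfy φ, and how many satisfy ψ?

For ¬q ∧ p ∧ ◇(p → q):
a: ¬q is T, p ∧ ◇(p → q) is F. ✗
b: ¬q is F, p ∧ ◇(p → q) is F. ✗
c: ¬q is F, p ∧ ◇(p → q) is T. ✗
d: ¬q is T, p ∧ ◇(p → q) is F. ✗
e: ¬q is F, p ∧ ◇(p → q) is F. ✗
f: ¬q is T, p ∧ ◇(p → q) is F. ✗
g: ¬q is T, p ∧ ◇(p → q) is T. ✓
h: ¬q is T, p ∧ ◇(p → q) is F. ✗
— 1 world.
For ¬□¬(¬q ∨ p) → ¬p:
a: ¬□¬(¬q ∨ p) is F, ¬p is T. ✓
b: ¬□¬(¬q ∨ p) is T, ¬p is T. ✓
c: ¬□¬(¬q ∨ p) is T, ¬p is F. ✗
d: ¬□¬(¬q ∨ p) is F, ¬p is T. ✓
e: ¬□¬(¬q ∨ p) is T, ¬p is T. ✓
f: ¬□¬(¬q ∨ p) is T, ¬p is T. ✓
g: ¬□¬(¬q ∨ p) is T, ¬p is F. ✗
h: ¬□¬(¬q ∨ p) is T, ¬p is T. ✓
— 6 worlds.

1 and 6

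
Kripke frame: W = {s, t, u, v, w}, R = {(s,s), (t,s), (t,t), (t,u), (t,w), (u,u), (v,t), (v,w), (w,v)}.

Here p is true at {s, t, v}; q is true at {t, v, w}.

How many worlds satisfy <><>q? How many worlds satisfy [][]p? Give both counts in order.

3 and 1

For <><>q:
s: successors {s}; <>q there: s:F. ✗
t: successors {s, t, u, w}; <>q there: s:F, t:T, u:F, w:T. ✓
u: successors {u}; <>q there: u:F. ✗
v: successors {t, w}; <>q there: t:T, w:T. ✓
w: successors {v}; <>q there: v:T. ✓
— 3 worlds.
For [][]p:
s: successors {s}; []p there: s:T. ✓
t: successors {s, t, u, w}; []p there: s:T, t:F, u:F, w:T. ✗
u: successors {u}; []p there: u:F. ✗
v: successors {t, w}; []p there: t:F, w:T. ✗
w: successors {v}; []p there: v:F. ✗
— 1 world.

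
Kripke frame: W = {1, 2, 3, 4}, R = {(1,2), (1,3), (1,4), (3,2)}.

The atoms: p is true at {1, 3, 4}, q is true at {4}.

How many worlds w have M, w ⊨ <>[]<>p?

2

1: successors {2, 3, 4}; []<>p there: 2:T, 3:F, 4:T. ✓
2: no successors, so <>[]<>p fails. ✗
3: successors {2}; []<>p there: 2:T. ✓
4: no successors, so <>[]<>p fails. ✗
Satisfying worlds: {1, 3}.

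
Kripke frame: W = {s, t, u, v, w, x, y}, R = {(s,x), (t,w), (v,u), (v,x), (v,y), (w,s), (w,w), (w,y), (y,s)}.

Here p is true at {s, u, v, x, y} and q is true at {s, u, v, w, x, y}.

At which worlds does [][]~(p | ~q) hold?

s: successors {x}; []~(p | ~q) there: x:T. ✓
t: successors {w}; []~(p | ~q) there: w:F. ✗
u: no successors, so [][]~(p | ~q) holds vacuously. ✓
v: successors {u, x, y}; []~(p | ~q) there: u:T, x:T, y:F. ✗
w: successors {s, w, y}; []~(p | ~q) there: s:F, w:F, y:F. ✗
x: no successors, so [][]~(p | ~q) holds vacuously. ✓
y: successors {s}; []~(p | ~q) there: s:F. ✗

{s, u, x}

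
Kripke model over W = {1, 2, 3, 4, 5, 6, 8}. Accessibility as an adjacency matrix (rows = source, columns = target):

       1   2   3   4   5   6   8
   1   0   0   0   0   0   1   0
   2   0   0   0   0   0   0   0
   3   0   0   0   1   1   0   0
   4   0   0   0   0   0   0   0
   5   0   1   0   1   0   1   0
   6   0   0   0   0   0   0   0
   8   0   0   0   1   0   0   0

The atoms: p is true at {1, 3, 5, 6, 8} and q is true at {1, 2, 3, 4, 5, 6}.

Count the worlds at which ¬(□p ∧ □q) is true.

3

1: □p ∧ □q is T. ✗
2: □p ∧ □q is T. ✗
3: □p ∧ □q is F. ✓
4: □p ∧ □q is T. ✗
5: □p ∧ □q is F. ✓
6: □p ∧ □q is T. ✗
8: □p ∧ □q is F. ✓
Satisfying worlds: {3, 5, 8}.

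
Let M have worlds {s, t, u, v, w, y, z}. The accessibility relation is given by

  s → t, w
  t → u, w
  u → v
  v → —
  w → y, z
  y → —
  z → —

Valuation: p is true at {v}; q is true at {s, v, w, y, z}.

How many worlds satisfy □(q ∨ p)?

5

s: successors {t, w}; q ∨ p there: t:F, w:T. ✗
t: successors {u, w}; q ∨ p there: u:F, w:T. ✗
u: successors {v}; q ∨ p there: v:T. ✓
v: no successors, so □(q ∨ p) holds vacuously. ✓
w: successors {y, z}; q ∨ p there: y:T, z:T. ✓
y: no successors, so □(q ∨ p) holds vacuously. ✓
z: no successors, so □(q ∨ p) holds vacuously. ✓
Satisfying worlds: {u, v, w, y, z}.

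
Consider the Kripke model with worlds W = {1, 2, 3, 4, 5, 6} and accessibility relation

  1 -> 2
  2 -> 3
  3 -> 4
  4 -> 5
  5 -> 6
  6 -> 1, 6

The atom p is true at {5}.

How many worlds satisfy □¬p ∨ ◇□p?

5

1: □¬p is T, ◇□p is F. ✓
2: □¬p is T, ◇□p is F. ✓
3: □¬p is T, ◇□p is T. ✓
4: □¬p is F, ◇□p is F. ✗
5: □¬p is T, ◇□p is F. ✓
6: □¬p is T, ◇□p is F. ✓
Satisfying worlds: {1, 2, 3, 5, 6}.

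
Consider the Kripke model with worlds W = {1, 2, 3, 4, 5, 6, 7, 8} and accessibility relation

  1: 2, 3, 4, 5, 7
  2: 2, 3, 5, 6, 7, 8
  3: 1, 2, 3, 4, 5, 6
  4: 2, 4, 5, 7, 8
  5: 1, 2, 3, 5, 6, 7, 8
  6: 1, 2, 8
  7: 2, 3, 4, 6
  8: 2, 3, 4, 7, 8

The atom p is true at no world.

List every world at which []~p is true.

1: successors {2, 3, 4, 5, 7}; ~p there: 2:T, 3:T, 4:T, 5:T, 7:T. ✓
2: successors {2, 3, 5, 6, 7, 8}; ~p there: 2:T, 3:T, 5:T, 6:T, 7:T, 8:T. ✓
3: successors {1, 2, 3, 4, 5, 6}; ~p there: 1:T, 2:T, 3:T, 4:T, 5:T, 6:T. ✓
4: successors {2, 4, 5, 7, 8}; ~p there: 2:T, 4:T, 5:T, 7:T, 8:T. ✓
5: successors {1, 2, 3, 5, 6, 7, 8}; ~p there: 1:T, 2:T, 3:T, 5:T, 6:T, 7:T, 8:T. ✓
6: successors {1, 2, 8}; ~p there: 1:T, 2:T, 8:T. ✓
7: successors {2, 3, 4, 6}; ~p there: 2:T, 3:T, 4:T, 6:T. ✓
8: successors {2, 3, 4, 7, 8}; ~p there: 2:T, 3:T, 4:T, 7:T, 8:T. ✓

{1, 2, 3, 4, 5, 6, 7, 8}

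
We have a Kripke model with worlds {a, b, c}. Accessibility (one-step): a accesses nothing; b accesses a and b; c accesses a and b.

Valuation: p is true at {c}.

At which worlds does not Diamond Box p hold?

{a}

a: Diamond Box p is F. ✓
b: Diamond Box p is T. ✗
c: Diamond Box p is T. ✗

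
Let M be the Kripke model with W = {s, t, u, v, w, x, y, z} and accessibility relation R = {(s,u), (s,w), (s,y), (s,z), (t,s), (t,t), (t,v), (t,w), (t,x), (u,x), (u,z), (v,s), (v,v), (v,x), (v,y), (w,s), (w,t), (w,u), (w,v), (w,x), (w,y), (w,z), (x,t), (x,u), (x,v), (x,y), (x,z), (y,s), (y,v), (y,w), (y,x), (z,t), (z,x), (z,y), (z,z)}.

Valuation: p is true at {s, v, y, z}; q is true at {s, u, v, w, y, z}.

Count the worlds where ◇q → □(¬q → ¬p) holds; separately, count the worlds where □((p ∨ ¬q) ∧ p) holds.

8 and 0

For ◇q → □(¬q → ¬p):
s: ◇q is T, □(¬q → ¬p) is T. ✓
t: ◇q is T, □(¬q → ¬p) is T. ✓
u: ◇q is T, □(¬q → ¬p) is T. ✓
v: ◇q is T, □(¬q → ¬p) is T. ✓
w: ◇q is T, □(¬q → ¬p) is T. ✓
x: ◇q is T, □(¬q → ¬p) is T. ✓
y: ◇q is T, □(¬q → ¬p) is T. ✓
z: ◇q is T, □(¬q → ¬p) is T. ✓
— 8 worlds.
For □((p ∨ ¬q) ∧ p):
s: successors {u, w, y, z}; (p ∨ ¬q) ∧ p there: u:F, w:F, y:T, z:T. ✗
t: successors {s, t, v, w, x}; (p ∨ ¬q) ∧ p there: s:T, t:F, v:T, w:F, x:F. ✗
u: successors {x, z}; (p ∨ ¬q) ∧ p there: x:F, z:T. ✗
v: successors {s, v, x, y}; (p ∨ ¬q) ∧ p there: s:T, v:T, x:F, y:T. ✗
w: successors {s, t, u, v, x, y, z}; (p ∨ ¬q) ∧ p there: s:T, t:F, u:F, v:T, x:F, y:T, z:T. ✗
x: successors {t, u, v, y, z}; (p ∨ ¬q) ∧ p there: t:F, u:F, v:T, y:T, z:T. ✗
y: successors {s, v, w, x}; (p ∨ ¬q) ∧ p there: s:T, v:T, w:F, x:F. ✗
z: successors {t, x, y, z}; (p ∨ ¬q) ∧ p there: t:F, x:F, y:T, z:T. ✗
— 0 worlds.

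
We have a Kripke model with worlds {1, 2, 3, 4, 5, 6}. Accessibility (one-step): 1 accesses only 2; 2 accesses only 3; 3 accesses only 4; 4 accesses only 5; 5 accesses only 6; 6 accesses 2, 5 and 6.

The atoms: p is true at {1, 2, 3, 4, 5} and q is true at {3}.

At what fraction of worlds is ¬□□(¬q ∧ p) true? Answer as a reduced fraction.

2/3

1: □□(¬q ∧ p) is F. ✓
2: □□(¬q ∧ p) is T. ✗
3: □□(¬q ∧ p) is T. ✗
4: □□(¬q ∧ p) is F. ✓
5: □□(¬q ∧ p) is F. ✓
6: □□(¬q ∧ p) is F. ✓
That's 4 of 6 worlds, so 4/6 = 2/3.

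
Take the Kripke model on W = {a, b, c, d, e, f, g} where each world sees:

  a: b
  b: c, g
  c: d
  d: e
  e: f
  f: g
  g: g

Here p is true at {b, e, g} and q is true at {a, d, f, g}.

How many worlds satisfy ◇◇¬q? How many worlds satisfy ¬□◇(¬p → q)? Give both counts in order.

For ◇◇¬q:
a: successors {b}; ◇¬q there: b:T. ✓
b: successors {c, g}; ◇¬q there: c:F, g:F. ✗
c: successors {d}; ◇¬q there: d:T. ✓
d: successors {e}; ◇¬q there: e:F. ✗
e: successors {f}; ◇¬q there: f:F. ✗
f: successors {g}; ◇¬q there: g:F. ✗
g: successors {g}; ◇¬q there: g:F. ✗
— 2 worlds.
For ¬□◇(¬p → q):
a: □◇(¬p → q) is T. ✗
b: □◇(¬p → q) is T. ✗
c: □◇(¬p → q) is T. ✗
d: □◇(¬p → q) is T. ✗
e: □◇(¬p → q) is T. ✗
f: □◇(¬p → q) is T. ✗
g: □◇(¬p → q) is T. ✗
— 0 worlds.

2 and 0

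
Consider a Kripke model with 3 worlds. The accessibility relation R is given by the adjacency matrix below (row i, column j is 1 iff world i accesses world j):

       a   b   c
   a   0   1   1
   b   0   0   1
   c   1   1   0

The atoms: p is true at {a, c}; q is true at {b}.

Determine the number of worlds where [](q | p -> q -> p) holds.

a: successors {b, c}; q | p -> q -> p there: b:F, c:T. ✗
b: successors {c}; q | p -> q -> p there: c:T. ✓
c: successors {a, b}; q | p -> q -> p there: a:T, b:F. ✗
Satisfying worlds: {b}.

1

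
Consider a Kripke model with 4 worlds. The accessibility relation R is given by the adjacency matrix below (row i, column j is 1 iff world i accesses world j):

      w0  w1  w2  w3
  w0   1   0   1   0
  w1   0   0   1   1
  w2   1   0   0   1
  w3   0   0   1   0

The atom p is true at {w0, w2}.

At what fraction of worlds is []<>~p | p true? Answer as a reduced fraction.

w0: []<>~p is F, p is T. ✓
w1: []<>~p is F, p is F. ✗
w2: []<>~p is F, p is T. ✓
w3: []<>~p is T, p is F. ✓
That's 3 of 4 worlds, so 3/4.

3/4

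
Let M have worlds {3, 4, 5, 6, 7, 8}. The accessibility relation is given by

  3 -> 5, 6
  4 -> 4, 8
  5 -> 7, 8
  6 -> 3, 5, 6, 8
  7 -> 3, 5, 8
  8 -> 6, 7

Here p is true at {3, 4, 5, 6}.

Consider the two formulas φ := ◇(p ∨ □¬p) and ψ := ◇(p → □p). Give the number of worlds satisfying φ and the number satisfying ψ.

5 and 5

For ◇(p ∨ □¬p):
3: successors {5, 6}; p ∨ □¬p there: 5:T, 6:T. ✓
4: successors {4, 8}; p ∨ □¬p there: 4:T, 8:F. ✓
5: successors {7, 8}; p ∨ □¬p there: 7:F, 8:F. ✗
6: successors {3, 5, 6, 8}; p ∨ □¬p there: 3:T, 5:T, 6:T, 8:F. ✓
7: successors {3, 5, 8}; p ∨ □¬p there: 3:T, 5:T, 8:F. ✓
8: successors {6, 7}; p ∨ □¬p there: 6:T, 7:F. ✓
— 5 worlds.
For ◇(p → □p):
3: successors {5, 6}; p → □p there: 5:F, 6:F. ✗
4: successors {4, 8}; p → □p there: 4:F, 8:T. ✓
5: successors {7, 8}; p → □p there: 7:T, 8:T. ✓
6: successors {3, 5, 6, 8}; p → □p there: 3:T, 5:F, 6:F, 8:T. ✓
7: successors {3, 5, 8}; p → □p there: 3:T, 5:F, 8:T. ✓
8: successors {6, 7}; p → □p there: 6:F, 7:T. ✓
— 5 worlds.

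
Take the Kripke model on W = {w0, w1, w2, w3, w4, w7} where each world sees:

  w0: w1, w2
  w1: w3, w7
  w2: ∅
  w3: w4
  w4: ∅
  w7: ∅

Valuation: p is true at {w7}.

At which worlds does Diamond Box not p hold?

w0: successors {w1, w2}; Box not p there: w1:F, w2:T. ✓
w1: successors {w3, w7}; Box not p there: w3:T, w7:T. ✓
w2: no successors, so Diamond Box not p fails. ✗
w3: successors {w4}; Box not p there: w4:T. ✓
w4: no successors, so Diamond Box not p fails. ✗
w7: no successors, so Diamond Box not p fails. ✗

{w0, w1, w3}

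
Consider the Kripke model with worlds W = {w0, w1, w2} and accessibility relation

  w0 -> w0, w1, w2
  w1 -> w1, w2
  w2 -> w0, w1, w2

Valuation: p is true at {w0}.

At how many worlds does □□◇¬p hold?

w0: successors {w0, w1, w2}; □◇¬p there: w0:T, w1:T, w2:T. ✓
w1: successors {w1, w2}; □◇¬p there: w1:T, w2:T. ✓
w2: successors {w0, w1, w2}; □◇¬p there: w0:T, w1:T, w2:T. ✓
Satisfying worlds: {w0, w1, w2}.

3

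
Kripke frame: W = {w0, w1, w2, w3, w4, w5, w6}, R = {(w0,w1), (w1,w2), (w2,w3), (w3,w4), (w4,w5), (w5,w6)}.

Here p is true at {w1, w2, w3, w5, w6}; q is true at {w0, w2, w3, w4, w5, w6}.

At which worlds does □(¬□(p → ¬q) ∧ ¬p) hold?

{w3, w6}

w0: successors {w1}; ¬□(p → ¬q) ∧ ¬p there: w1:F. ✗
w1: successors {w2}; ¬□(p → ¬q) ∧ ¬p there: w2:F. ✗
w2: successors {w3}; ¬□(p → ¬q) ∧ ¬p there: w3:F. ✗
w3: successors {w4}; ¬□(p → ¬q) ∧ ¬p there: w4:T. ✓
w4: successors {w5}; ¬□(p → ¬q) ∧ ¬p there: w5:F. ✗
w5: successors {w6}; ¬□(p → ¬q) ∧ ¬p there: w6:F. ✗
w6: no successors, so □(¬□(p → ¬q) ∧ ¬p) holds vacuously. ✓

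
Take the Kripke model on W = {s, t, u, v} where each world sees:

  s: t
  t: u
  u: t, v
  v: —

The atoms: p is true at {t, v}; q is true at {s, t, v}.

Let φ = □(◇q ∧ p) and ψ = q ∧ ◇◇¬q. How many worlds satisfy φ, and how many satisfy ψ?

1 and 1

For □(◇q ∧ p):
s: successors {t}; ◇q ∧ p there: t:F. ✗
t: successors {u}; ◇q ∧ p there: u:F. ✗
u: successors {t, v}; ◇q ∧ p there: t:F, v:F. ✗
v: no successors, so □(◇q ∧ p) holds vacuously. ✓
— 1 world.
For q ∧ ◇◇¬q:
s: q is T, ◇◇¬q is T. ✓
t: q is T, ◇◇¬q is F. ✗
u: q is F, ◇◇¬q is T. ✗
v: q is T, ◇◇¬q is F. ✗
— 1 world.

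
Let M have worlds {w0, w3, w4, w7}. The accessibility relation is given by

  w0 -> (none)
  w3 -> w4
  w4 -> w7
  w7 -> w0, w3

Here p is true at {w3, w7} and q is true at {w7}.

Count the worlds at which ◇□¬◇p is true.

w0: no successors, so ◇□¬◇p fails. ✗
w3: successors {w4}; □¬◇p there: w4:F. ✗
w4: successors {w7}; □¬◇p there: w7:T. ✓
w7: successors {w0, w3}; □¬◇p there: w0:T, w3:F. ✓
Satisfying worlds: {w4, w7}.

2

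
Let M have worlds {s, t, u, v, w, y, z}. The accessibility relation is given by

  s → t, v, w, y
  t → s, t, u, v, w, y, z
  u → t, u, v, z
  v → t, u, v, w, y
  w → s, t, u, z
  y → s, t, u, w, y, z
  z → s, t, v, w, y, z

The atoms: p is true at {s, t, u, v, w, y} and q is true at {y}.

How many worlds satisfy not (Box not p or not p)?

6

s: Box not p or not p is F. ✓
t: Box not p or not p is F. ✓
u: Box not p or not p is F. ✓
v: Box not p or not p is F. ✓
w: Box not p or not p is F. ✓
y: Box not p or not p is F. ✓
z: Box not p or not p is T. ✗
Satisfying worlds: {s, t, u, v, w, y}.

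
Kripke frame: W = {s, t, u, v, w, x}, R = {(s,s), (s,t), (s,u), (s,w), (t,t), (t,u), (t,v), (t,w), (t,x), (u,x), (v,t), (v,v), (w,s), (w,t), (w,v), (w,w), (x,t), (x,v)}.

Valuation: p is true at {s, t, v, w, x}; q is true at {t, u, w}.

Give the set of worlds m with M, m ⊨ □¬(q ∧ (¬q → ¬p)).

s: successors {s, t, u, w}; ¬(q ∧ (¬q → ¬p)) there: s:T, t:F, u:F, w:F. ✗
t: successors {t, u, v, w, x}; ¬(q ∧ (¬q → ¬p)) there: t:F, u:F, v:T, w:F, x:T. ✗
u: successors {x}; ¬(q ∧ (¬q → ¬p)) there: x:T. ✓
v: successors {t, v}; ¬(q ∧ (¬q → ¬p)) there: t:F, v:T. ✗
w: successors {s, t, v, w}; ¬(q ∧ (¬q → ¬p)) there: s:T, t:F, v:T, w:F. ✗
x: successors {t, v}; ¬(q ∧ (¬q → ¬p)) there: t:F, v:T. ✗

{u}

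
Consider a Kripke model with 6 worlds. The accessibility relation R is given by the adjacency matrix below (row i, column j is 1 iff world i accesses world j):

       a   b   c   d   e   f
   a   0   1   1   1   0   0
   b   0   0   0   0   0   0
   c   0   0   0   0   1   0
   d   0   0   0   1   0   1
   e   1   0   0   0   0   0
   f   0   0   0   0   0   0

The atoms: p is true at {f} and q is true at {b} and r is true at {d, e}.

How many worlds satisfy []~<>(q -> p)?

a: successors {b, c, d}; ~<>(q -> p) there: b:T, c:F, d:F. ✗
b: no successors, so []~<>(q -> p) holds vacuously. ✓
c: successors {e}; ~<>(q -> p) there: e:F. ✗
d: successors {d, f}; ~<>(q -> p) there: d:F, f:T. ✗
e: successors {a}; ~<>(q -> p) there: a:F. ✗
f: no successors, so []~<>(q -> p) holds vacuously. ✓
Satisfying worlds: {b, f}.

2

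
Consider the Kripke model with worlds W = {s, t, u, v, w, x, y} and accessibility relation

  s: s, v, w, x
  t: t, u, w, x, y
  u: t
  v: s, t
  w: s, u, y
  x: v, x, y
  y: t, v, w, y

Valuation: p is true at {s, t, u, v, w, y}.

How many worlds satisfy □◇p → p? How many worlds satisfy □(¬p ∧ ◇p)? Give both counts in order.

For □◇p → p:
s: □◇p is T, p is T. ✓
t: □◇p is T, p is T. ✓
u: □◇p is T, p is T. ✓
v: □◇p is T, p is T. ✓
w: □◇p is T, p is T. ✓
x: □◇p is T, p is F. ✗
y: □◇p is T, p is T. ✓
— 6 worlds.
For □(¬p ∧ ◇p):
s: successors {s, v, w, x}; ¬p ∧ ◇p there: s:F, v:F, w:F, x:T. ✗
t: successors {t, u, w, x, y}; ¬p ∧ ◇p there: t:F, u:F, w:F, x:T, y:F. ✗
u: successors {t}; ¬p ∧ ◇p there: t:F. ✗
v: successors {s, t}; ¬p ∧ ◇p there: s:F, t:F. ✗
w: successors {s, u, y}; ¬p ∧ ◇p there: s:F, u:F, y:F. ✗
x: successors {v, x, y}; ¬p ∧ ◇p there: v:F, x:T, y:F. ✗
y: successors {t, v, w, y}; ¬p ∧ ◇p there: t:F, v:F, w:F, y:F. ✗
— 0 worlds.

6 and 0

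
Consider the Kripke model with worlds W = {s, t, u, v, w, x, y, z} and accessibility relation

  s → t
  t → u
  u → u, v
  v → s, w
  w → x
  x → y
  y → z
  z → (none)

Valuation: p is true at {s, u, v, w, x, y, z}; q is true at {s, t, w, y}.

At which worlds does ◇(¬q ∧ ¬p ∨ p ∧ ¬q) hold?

{t, u, w, y}

s: successors {t}; ¬q ∧ ¬p ∨ p ∧ ¬q there: t:F. ✗
t: successors {u}; ¬q ∧ ¬p ∨ p ∧ ¬q there: u:T. ✓
u: successors {u, v}; ¬q ∧ ¬p ∨ p ∧ ¬q there: u:T, v:T. ✓
v: successors {s, w}; ¬q ∧ ¬p ∨ p ∧ ¬q there: s:F, w:F. ✗
w: successors {x}; ¬q ∧ ¬p ∨ p ∧ ¬q there: x:T. ✓
x: successors {y}; ¬q ∧ ¬p ∨ p ∧ ¬q there: y:F. ✗
y: successors {z}; ¬q ∧ ¬p ∨ p ∧ ¬q there: z:T. ✓
z: no successors, so ◇(¬q ∧ ¬p ∨ p ∧ ¬q) fails. ✗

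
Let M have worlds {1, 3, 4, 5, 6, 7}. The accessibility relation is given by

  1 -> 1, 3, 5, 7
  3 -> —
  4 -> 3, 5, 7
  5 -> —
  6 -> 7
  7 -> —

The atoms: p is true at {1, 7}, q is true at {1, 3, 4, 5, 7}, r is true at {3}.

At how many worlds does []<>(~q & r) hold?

1: successors {1, 3, 5, 7}; <>(~q & r) there: 1:F, 3:F, 5:F, 7:F. ✗
3: no successors, so []<>(~q & r) holds vacuously. ✓
4: successors {3, 5, 7}; <>(~q & r) there: 3:F, 5:F, 7:F. ✗
5: no successors, so []<>(~q & r) holds vacuously. ✓
6: successors {7}; <>(~q & r) there: 7:F. ✗
7: no successors, so []<>(~q & r) holds vacuously. ✓
Satisfying worlds: {3, 5, 7}.

3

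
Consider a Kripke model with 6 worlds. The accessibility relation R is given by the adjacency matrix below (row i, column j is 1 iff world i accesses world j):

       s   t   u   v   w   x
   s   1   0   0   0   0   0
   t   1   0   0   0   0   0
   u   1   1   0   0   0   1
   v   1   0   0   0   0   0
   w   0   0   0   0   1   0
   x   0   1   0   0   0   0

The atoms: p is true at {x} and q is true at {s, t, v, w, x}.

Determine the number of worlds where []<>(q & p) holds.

0

s: successors {s}; <>(q & p) there: s:F. ✗
t: successors {s}; <>(q & p) there: s:F. ✗
u: successors {s, t, x}; <>(q & p) there: s:F, t:F, x:F. ✗
v: successors {s}; <>(q & p) there: s:F. ✗
w: successors {w}; <>(q & p) there: w:F. ✗
x: successors {t}; <>(q & p) there: t:F. ✗
Satisfying worlds: ∅.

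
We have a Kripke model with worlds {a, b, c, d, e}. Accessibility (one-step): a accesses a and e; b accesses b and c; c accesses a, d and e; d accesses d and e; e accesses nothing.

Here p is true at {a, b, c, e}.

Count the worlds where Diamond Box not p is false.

a: successors {a, e}; Box not p there: a:F, e:T. ✓
b: successors {b, c}; Box not p there: b:F, c:F. ✗
c: successors {a, d, e}; Box not p there: a:F, d:F, e:T. ✓
d: successors {d, e}; Box not p there: d:F, e:T. ✓
e: no successors, so Diamond Box not p fails. ✗
Satisfying worlds: {a, c, d}.
So Diamond Box not p fails at the other 2 worlds.

2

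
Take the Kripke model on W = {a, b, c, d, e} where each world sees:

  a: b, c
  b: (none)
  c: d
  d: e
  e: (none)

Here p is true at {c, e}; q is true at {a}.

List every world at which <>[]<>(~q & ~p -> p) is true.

{a, d}

a: successors {b, c}; []<>(~q & ~p -> p) there: b:T, c:T. ✓
b: no successors, so <>[]<>(~q & ~p -> p) fails. ✗
c: successors {d}; []<>(~q & ~p -> p) there: d:F. ✗
d: successors {e}; []<>(~q & ~p -> p) there: e:T. ✓
e: no successors, so <>[]<>(~q & ~p -> p) fails. ✗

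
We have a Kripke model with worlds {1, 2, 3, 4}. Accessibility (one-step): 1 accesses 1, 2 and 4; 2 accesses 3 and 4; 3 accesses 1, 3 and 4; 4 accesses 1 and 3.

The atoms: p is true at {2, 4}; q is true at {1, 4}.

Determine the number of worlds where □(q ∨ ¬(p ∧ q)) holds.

4

1: successors {1, 2, 4}; q ∨ ¬(p ∧ q) there: 1:T, 2:T, 4:T. ✓
2: successors {3, 4}; q ∨ ¬(p ∧ q) there: 3:T, 4:T. ✓
3: successors {1, 3, 4}; q ∨ ¬(p ∧ q) there: 1:T, 3:T, 4:T. ✓
4: successors {1, 3}; q ∨ ¬(p ∧ q) there: 1:T, 3:T. ✓
Satisfying worlds: {1, 2, 3, 4}.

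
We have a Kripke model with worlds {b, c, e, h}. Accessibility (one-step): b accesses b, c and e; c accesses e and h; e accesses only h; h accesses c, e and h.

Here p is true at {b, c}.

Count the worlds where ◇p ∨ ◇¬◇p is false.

1

b: ◇p is T, ◇¬◇p is T. ✓
c: ◇p is F, ◇¬◇p is T. ✓
e: ◇p is F, ◇¬◇p is F. ✗
h: ◇p is T, ◇¬◇p is T. ✓
Satisfying worlds: {b, c, h}.
So ◇p ∨ ◇¬◇p fails at the other 1 world.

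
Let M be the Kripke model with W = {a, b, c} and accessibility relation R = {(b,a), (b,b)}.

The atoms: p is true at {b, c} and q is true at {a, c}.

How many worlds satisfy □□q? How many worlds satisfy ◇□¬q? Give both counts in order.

2 and 1

For □□q:
a: no successors, so □□q holds vacuously. ✓
b: successors {a, b}; □q there: a:T, b:F. ✗
c: no successors, so □□q holds vacuously. ✓
— 2 worlds.
For ◇□¬q:
a: no successors, so ◇□¬q fails. ✗
b: successors {a, b}; □¬q there: a:T, b:F. ✓
c: no successors, so ◇□¬q fails. ✗
— 1 world.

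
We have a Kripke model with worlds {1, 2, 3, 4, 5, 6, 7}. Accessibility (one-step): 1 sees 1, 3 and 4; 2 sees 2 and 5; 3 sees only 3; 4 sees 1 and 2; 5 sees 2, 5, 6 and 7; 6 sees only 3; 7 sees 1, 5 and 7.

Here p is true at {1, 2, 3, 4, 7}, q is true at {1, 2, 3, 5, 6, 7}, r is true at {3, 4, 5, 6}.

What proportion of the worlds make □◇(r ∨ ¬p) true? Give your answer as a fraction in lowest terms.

1: successors {1, 3, 4}; ◇(r ∨ ¬p) there: 1:T, 3:T, 4:F. ✗
2: successors {2, 5}; ◇(r ∨ ¬p) there: 2:T, 5:T. ✓
3: successors {3}; ◇(r ∨ ¬p) there: 3:T. ✓
4: successors {1, 2}; ◇(r ∨ ¬p) there: 1:T, 2:T. ✓
5: successors {2, 5, 6, 7}; ◇(r ∨ ¬p) there: 2:T, 5:T, 6:T, 7:T. ✓
6: successors {3}; ◇(r ∨ ¬p) there: 3:T. ✓
7: successors {1, 5, 7}; ◇(r ∨ ¬p) there: 1:T, 5:T, 7:T. ✓
That's 6 of 7 worlds, so 6/7.

6/7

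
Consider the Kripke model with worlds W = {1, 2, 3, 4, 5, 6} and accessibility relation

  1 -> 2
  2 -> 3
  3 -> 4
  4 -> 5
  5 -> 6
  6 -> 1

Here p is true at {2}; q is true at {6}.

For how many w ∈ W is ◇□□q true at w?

1

1: successors {2}; □□q there: 2:F. ✗
2: successors {3}; □□q there: 3:F. ✗
3: successors {4}; □□q there: 4:T. ✓
4: successors {5}; □□q there: 5:F. ✗
5: successors {6}; □□q there: 6:F. ✗
6: successors {1}; □□q there: 1:F. ✗
Satisfying worlds: {3}.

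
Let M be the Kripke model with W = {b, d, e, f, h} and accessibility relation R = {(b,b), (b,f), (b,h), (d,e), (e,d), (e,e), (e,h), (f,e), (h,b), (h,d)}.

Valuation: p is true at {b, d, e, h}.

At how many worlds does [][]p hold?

3

b: successors {b, f, h}; []p there: b:F, f:T, h:T. ✗
d: successors {e}; []p there: e:T. ✓
e: successors {d, e, h}; []p there: d:T, e:T, h:T. ✓
f: successors {e}; []p there: e:T. ✓
h: successors {b, d}; []p there: b:F, d:T. ✗
Satisfying worlds: {d, e, f}.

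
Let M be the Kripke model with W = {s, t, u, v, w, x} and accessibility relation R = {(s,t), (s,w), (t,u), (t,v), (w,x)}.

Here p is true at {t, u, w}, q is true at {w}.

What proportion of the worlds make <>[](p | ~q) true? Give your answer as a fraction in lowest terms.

1/2

s: successors {t, w}; [](p | ~q) there: t:T, w:T. ✓
t: successors {u, v}; [](p | ~q) there: u:T, v:T. ✓
u: no successors, so <>[](p | ~q) fails. ✗
v: no successors, so <>[](p | ~q) fails. ✗
w: successors {x}; [](p | ~q) there: x:T. ✓
x: no successors, so <>[](p | ~q) fails. ✗
That's 3 of 6 worlds, so 3/6 = 1/2.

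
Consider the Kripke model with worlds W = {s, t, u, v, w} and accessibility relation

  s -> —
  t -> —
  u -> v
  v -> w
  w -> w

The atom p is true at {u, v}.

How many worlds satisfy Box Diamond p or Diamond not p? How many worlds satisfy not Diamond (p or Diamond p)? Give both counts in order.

4 and 4

For Box Diamond p or Diamond not p:
s: Box Diamond p is T, Diamond not p is F. ✓
t: Box Diamond p is T, Diamond not p is F. ✓
u: Box Diamond p is F, Diamond not p is F. ✗
v: Box Diamond p is F, Diamond not p is T. ✓
w: Box Diamond p is F, Diamond not p is T. ✓
— 4 worlds.
For not Diamond (p or Diamond p):
s: Diamond (p or Diamond p) is F. ✓
t: Diamond (p or Diamond p) is F. ✓
u: Diamond (p or Diamond p) is T. ✗
v: Diamond (p or Diamond p) is F. ✓
w: Diamond (p or Diamond p) is F. ✓
— 4 worlds.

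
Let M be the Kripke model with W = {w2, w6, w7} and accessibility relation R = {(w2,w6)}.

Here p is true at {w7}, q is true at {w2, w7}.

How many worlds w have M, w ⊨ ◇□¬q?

1

w2: successors {w6}; □¬q there: w6:T. ✓
w6: no successors, so ◇□¬q fails. ✗
w7: no successors, so ◇□¬q fails. ✗
Satisfying worlds: {w2}.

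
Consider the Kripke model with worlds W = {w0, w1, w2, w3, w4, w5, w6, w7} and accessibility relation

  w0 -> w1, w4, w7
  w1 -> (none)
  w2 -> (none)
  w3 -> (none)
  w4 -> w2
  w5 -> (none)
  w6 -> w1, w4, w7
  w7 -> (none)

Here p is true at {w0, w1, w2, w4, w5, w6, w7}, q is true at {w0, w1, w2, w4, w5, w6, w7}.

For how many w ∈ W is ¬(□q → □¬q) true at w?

w0: □q → □¬q is F. ✓
w1: □q → □¬q is T. ✗
w2: □q → □¬q is T. ✗
w3: □q → □¬q is T. ✗
w4: □q → □¬q is F. ✓
w5: □q → □¬q is T. ✗
w6: □q → □¬q is F. ✓
w7: □q → □¬q is T. ✗
Satisfying worlds: {w0, w4, w6}.

3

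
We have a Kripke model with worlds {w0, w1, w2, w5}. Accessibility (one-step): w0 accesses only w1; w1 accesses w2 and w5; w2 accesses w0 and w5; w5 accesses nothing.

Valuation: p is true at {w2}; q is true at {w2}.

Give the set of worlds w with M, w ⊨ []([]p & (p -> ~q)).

{w5}

w0: successors {w1}; []p & (p -> ~q) there: w1:F. ✗
w1: successors {w2, w5}; []p & (p -> ~q) there: w2:F, w5:T. ✗
w2: successors {w0, w5}; []p & (p -> ~q) there: w0:F, w5:T. ✗
w5: no successors, so []([]p & (p -> ~q)) holds vacuously. ✓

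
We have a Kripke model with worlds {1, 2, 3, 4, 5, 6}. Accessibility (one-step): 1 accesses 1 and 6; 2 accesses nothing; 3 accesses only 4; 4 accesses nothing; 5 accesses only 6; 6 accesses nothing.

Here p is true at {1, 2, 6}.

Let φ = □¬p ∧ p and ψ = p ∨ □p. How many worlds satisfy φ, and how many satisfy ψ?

2 and 5

For □¬p ∧ p:
1: □¬p is F, p is T. ✗
2: □¬p is T, p is T. ✓
3: □¬p is T, p is F. ✗
4: □¬p is T, p is F. ✗
5: □¬p is F, p is F. ✗
6: □¬p is T, p is T. ✓
— 2 worlds.
For p ∨ □p:
1: p is T, □p is T. ✓
2: p is T, □p is T. ✓
3: p is F, □p is F. ✗
4: p is F, □p is T. ✓
5: p is F, □p is T. ✓
6: p is T, □p is T. ✓
— 5 worlds.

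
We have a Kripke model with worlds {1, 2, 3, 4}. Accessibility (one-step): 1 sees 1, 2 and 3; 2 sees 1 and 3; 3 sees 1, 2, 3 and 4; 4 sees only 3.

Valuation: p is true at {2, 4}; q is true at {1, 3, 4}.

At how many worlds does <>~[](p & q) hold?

1: successors {1, 2, 3}; ~[](p & q) there: 1:T, 2:T, 3:T. ✓
2: successors {1, 3}; ~[](p & q) there: 1:T, 3:T. ✓
3: successors {1, 2, 3, 4}; ~[](p & q) there: 1:T, 2:T, 3:T, 4:T. ✓
4: successors {3}; ~[](p & q) there: 3:T. ✓
Satisfying worlds: {1, 2, 3, 4}.

4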